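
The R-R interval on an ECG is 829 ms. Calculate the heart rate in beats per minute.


HR = 60 / RR_interval(s)
RR = 829 ms = 0.829 s
HR = 60 / 0.829 = 72.38 bpm


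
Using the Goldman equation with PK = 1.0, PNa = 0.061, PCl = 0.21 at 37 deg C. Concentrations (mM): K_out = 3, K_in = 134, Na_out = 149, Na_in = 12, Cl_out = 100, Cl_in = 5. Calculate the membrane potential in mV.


Vm = (RT/F)*ln((PK*Ko + PNa*Nao + PCl*Cli)/(PK*Ki + PNa*Nai + PCl*Clo))
Numer = 13.139, Denom = 155.732
Vm = -66.08 mV


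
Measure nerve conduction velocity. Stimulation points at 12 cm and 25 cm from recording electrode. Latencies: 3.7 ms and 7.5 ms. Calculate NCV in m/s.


Distance = (25 - 12) / 100 = 0.13 m
dt = (7.5 - 3.7) / 1000 = 0.0038 s
NCV = dist / dt = 34.21 m/s


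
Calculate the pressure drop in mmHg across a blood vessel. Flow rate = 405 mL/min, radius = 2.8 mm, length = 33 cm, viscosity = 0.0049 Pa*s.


dP = 8*mu*L*Q / (pi*r^4)
Q = 405 mL/min = 6.75e-06 m^3/s
dP = 452.191 Pa = 452.191 / 133.322 mmHg = 3.392 mmHg


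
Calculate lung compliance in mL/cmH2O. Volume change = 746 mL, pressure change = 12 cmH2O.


C = dV / dP
C = 746 / 12
C = 62.17 mL/cmH2O


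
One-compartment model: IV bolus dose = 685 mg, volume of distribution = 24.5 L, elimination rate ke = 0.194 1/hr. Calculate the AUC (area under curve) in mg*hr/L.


C0 = Dose/Vd = 685/24.5 = 27.9592 mg/L
AUC = C0/ke = 27.9592/0.194
AUC = 144.1 mg*hr/L


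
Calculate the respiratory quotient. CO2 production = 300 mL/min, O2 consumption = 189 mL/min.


RQ = VCO2 / VO2
RQ = 300 / 189
RQ = 1.587


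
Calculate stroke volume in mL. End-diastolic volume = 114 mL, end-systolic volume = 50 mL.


SV = EDV - ESV
SV = 114 - 50
SV = 64 mL


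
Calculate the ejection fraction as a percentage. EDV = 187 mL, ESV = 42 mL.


SV = EDV - ESV = 187 - 42 = 145 mL
EF = SV/EDV * 100 = 145/187 * 100
EF = 77.54%


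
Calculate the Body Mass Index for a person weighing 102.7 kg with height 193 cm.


BMI = weight / height^2
height = 193 cm = 1.93 m
BMI = 102.7 / 1.93^2
BMI = 27.57 kg/m^2


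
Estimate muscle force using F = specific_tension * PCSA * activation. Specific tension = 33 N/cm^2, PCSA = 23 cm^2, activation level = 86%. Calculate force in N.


F = sigma * PCSA * activation
F = 33 * 23 * 0.86
F = 652.7 N


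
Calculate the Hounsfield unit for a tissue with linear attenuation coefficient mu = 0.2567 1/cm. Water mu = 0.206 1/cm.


HU = ((mu_tissue - mu_water) / mu_water) * 1000
HU = ((0.2567 - 0.206) / 0.206) * 1000
HU = 246.1


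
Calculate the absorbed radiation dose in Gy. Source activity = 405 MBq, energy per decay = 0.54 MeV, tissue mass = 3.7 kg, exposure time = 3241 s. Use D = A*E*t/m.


A = 405 MBq = 4.0500e+08 Bq
E = 0.54 MeV = 8.6508e-14 J
D = A*E*t/m = 4.0500e+08*8.6508e-14*3241/3.7
D = 0.03069 Gy


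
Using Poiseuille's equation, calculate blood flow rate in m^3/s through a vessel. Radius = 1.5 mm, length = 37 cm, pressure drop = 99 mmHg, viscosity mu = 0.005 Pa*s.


Q = pi*r^4*dP / (8*mu*L)
r = 0.0015 m, L = 0.37 m
dP = 99 mmHg = 13198.878 Pa
Q = 1.4184e-05 m^3/s


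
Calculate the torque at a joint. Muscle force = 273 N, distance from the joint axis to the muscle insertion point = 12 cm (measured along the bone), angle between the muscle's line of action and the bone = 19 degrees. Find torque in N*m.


Torque = F * d * sin(theta)   (moment arm = d*sin(theta))
d = 12 cm = 0.12 m
Torque = 273 * 0.12 * sin(19)
Torque = 10.67 N*m


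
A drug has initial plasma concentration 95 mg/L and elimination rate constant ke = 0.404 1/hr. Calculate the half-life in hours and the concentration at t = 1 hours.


t_half = ln(2) / ke = 0.693147 / 0.404 = 1.716 hr
C(t) = C0 * exp(-ke*t) = 95 * exp(-0.404*1)
C(1) = 63.43 mg/L


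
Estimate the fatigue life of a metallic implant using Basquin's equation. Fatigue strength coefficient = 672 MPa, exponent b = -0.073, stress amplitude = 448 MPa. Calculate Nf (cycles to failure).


sigma_a = sigma_f' * (2Nf)^b
2Nf = (sigma_a/sigma_f')^(1/b)
2Nf = (448/672)^(1/-0.073)
2Nf = 258.35033
Nf = 129.2


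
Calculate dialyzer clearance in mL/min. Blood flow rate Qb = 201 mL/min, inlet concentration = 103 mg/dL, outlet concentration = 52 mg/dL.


K = Qb * (Cb_in - Cb_out) / Cb_in
K = 201 * (103 - 52) / 103
K = 99.52 mL/min


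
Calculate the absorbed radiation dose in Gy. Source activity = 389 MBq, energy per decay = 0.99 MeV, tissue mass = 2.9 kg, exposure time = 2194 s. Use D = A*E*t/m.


A = 389 MBq = 3.8900e+08 Bq
E = 0.99 MeV = 1.58598e-13 J
D = A*E*t/m = 3.8900e+08*1.58598e-13*2194/2.9
D = 0.04668 Gy


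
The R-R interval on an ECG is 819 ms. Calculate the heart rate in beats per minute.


HR = 60 / RR_interval(s)
RR = 819 ms = 0.819 s
HR = 60 / 0.819 = 73.26 bpm


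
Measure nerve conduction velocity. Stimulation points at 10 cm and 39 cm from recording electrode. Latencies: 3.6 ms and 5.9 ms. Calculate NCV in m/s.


Distance = (39 - 10) / 100 = 0.29 m
dt = (5.9 - 3.6) / 1000 = 0.0023 s
NCV = dist / dt = 126.1 m/s


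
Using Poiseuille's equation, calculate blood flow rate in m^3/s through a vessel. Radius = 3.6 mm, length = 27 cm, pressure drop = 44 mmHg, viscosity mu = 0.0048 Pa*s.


Q = pi*r^4*dP / (8*mu*L)
r = 0.0036 m, L = 0.27 m
dP = 44 mmHg = 5866.168 Pa
Q = 2.9855e-04 m^3/s


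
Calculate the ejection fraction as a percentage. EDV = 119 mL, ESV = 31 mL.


SV = EDV - ESV = 119 - 31 = 88 mL
EF = SV/EDV * 100 = 88/119 * 100
EF = 73.95%


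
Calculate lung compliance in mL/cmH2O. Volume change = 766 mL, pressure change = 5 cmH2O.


C = dV / dP
C = 766 / 5
C = 153.2 mL/cmH2O


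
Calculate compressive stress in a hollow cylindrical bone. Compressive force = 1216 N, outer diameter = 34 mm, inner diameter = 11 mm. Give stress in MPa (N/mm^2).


A = pi*(r_o^2 - r_i^2)
r_o = 17 mm, r_i = 5.5 mm
A = 812.887 mm^2
sigma = F/A = 1216 / 812.887
sigma = 1.496 MPa


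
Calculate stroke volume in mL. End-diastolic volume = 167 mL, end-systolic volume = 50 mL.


SV = EDV - ESV
SV = 167 - 50
SV = 117 mL


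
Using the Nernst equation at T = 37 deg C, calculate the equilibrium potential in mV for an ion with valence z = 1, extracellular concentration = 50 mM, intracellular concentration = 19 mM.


E = (RT/(zF)) * ln(C_out/C_in)
T = 37 + 273.15 = 310.15 K
E = (8.314 * 310.15 / (1 * 96485)) * ln(50/19)
E = 25.86 mV


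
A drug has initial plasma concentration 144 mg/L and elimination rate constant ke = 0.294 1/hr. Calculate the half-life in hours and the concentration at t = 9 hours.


t_half = ln(2) / ke = 0.693147 / 0.294 = 2.358 hr
C(t) = C0 * exp(-ke*t) = 144 * exp(-0.294*9)
C(9) = 10.21 mg/L


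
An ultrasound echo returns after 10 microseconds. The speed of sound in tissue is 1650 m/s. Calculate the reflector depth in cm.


depth = c * t / 2
t = 10 us = 1.0000e-05 s
depth = 1650 * 1.0000e-05 / 2
depth = 0.00825 m = 0.825 cm


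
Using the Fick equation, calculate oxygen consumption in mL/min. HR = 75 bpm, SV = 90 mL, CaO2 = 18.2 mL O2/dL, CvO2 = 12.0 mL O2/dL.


CO = HR*SV = 75*90/1000 = 6.75 L/min
a-v O2 diff = 18.2 - 12.0 = 6.2 mL/dL
VO2 = CO * (CaO2-CvO2) * 10 dL/L
VO2 = 6.75 * 6.2 * 10
VO2 = 418.5 mL/min


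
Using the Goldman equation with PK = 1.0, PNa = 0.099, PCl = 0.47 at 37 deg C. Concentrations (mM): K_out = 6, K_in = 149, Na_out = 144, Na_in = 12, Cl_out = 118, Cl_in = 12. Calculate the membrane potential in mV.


Vm = (RT/F)*ln((PK*Ko + PNa*Nao + PCl*Cli)/(PK*Ki + PNa*Nai + PCl*Clo))
Numer = 25.896, Denom = 205.648
Vm = -55.38 mV


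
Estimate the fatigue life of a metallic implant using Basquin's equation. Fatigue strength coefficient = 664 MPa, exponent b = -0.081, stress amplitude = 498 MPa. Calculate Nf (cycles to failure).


sigma_a = sigma_f' * (2Nf)^b
2Nf = (sigma_a/sigma_f')^(1/b)
2Nf = (498/664)^(1/-0.081)
2Nf = 34.870128
Nf = 17.44


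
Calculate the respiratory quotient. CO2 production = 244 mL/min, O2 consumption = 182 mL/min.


RQ = VCO2 / VO2
RQ = 244 / 182
RQ = 1.341


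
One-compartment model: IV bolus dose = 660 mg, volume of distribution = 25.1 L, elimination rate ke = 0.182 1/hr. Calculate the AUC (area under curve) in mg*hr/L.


C0 = Dose/Vd = 660/25.1 = 26.2948 mg/L
AUC = C0/ke = 26.2948/0.182
AUC = 144.5 mg*hr/L


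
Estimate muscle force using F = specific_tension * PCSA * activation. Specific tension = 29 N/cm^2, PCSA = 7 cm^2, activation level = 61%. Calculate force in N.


F = sigma * PCSA * activation
F = 29 * 7 * 0.61
F = 123.8 N


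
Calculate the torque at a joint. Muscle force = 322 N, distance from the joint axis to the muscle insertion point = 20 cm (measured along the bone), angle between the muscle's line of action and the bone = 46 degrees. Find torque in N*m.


Torque = F * d * sin(theta)   (moment arm = d*sin(theta))
d = 20 cm = 0.2 m
Torque = 322 * 0.2 * sin(46)
Torque = 46.33 N*m


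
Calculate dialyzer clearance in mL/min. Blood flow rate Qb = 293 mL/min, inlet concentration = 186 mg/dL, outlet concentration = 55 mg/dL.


K = Qb * (Cb_in - Cb_out) / Cb_in
K = 293 * (186 - 55) / 186
K = 206.4 mL/min


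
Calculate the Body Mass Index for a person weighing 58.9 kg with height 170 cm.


BMI = weight / height^2
height = 170 cm = 1.7 m
BMI = 58.9 / 1.7^2
BMI = 20.38 kg/m^2


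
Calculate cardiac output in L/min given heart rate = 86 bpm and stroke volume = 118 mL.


CO = HR * SV
CO = 86 * 118 / 1000
CO = 10.15 L/min


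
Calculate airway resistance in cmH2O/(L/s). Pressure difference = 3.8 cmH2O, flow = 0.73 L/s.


R = dP / flow
R = 3.8 / 0.73
R = 5.205 cmH2O/(L/s)


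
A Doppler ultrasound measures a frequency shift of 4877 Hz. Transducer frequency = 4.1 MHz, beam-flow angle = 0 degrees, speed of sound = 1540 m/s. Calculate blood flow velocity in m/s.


v = fd * c / (2 * f0 * cos(theta))
v = 4877 * 1540 / (2 * 4.1000e+06 * cos(0))
v = 0.9159 m/s


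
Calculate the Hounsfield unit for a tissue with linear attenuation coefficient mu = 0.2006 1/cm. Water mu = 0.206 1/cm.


HU = ((mu_tissue - mu_water) / mu_water) * 1000
HU = ((0.2006 - 0.206) / 0.206) * 1000
HU = -26.21


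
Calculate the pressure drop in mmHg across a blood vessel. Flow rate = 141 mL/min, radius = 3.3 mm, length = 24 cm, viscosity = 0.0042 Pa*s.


dP = 8*mu*L*Q / (pi*r^4)
Q = 141 mL/min = 2.35e-06 m^3/s
dP = 50.8643 Pa = 50.8643 / 133.322 mmHg = 0.3815 mmHg


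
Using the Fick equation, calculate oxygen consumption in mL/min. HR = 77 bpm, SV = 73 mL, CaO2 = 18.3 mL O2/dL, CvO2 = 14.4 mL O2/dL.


CO = HR*SV = 77*73/1000 = 5.621 L/min
a-v O2 diff = 18.3 - 14.4 = 3.9 mL/dL
VO2 = CO * (CaO2-CvO2) * 10 dL/L
VO2 = 5.621 * 3.9 * 10
VO2 = 219.2 mL/min


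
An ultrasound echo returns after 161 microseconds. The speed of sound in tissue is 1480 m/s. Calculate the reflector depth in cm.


depth = c * t / 2
t = 161 us = 1.6100e-04 s
depth = 1480 * 1.6100e-04 / 2
depth = 0.11914 m = 11.914 cm


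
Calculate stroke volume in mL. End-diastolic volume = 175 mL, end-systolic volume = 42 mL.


SV = EDV - ESV
SV = 175 - 42
SV = 133 mL


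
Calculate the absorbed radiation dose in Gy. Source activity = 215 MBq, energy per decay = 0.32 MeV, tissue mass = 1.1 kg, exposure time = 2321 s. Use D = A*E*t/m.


A = 215 MBq = 2.1500e+08 Bq
E = 0.32 MeV = 5.1264e-14 J
D = A*E*t/m = 2.1500e+08*5.1264e-14*2321/1.1
D = 0.02326 Gy


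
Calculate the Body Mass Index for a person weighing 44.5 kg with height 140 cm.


BMI = weight / height^2
height = 140 cm = 1.4 m
BMI = 44.5 / 1.4^2
BMI = 22.7 kg/m^2


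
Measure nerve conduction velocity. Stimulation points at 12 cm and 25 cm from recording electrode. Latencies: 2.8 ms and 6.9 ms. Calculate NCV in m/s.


Distance = (25 - 12) / 100 = 0.13 m
dt = (6.9 - 2.8) / 1000 = 0.0041 s
NCV = dist / dt = 31.71 m/s


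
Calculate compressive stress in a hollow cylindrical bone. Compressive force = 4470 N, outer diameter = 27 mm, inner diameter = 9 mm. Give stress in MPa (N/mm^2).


A = pi*(r_o^2 - r_i^2)
r_o = 13.5 mm, r_i = 4.5 mm
A = 508.938 mm^2
sigma = F/A = 4470 / 508.938
sigma = 8.783 MPa


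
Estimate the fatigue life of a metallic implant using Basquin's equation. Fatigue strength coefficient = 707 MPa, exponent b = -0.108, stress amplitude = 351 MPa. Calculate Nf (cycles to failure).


sigma_a = sigma_f' * (2Nf)^b
2Nf = (sigma_a/sigma_f')^(1/b)
2Nf = (351/707)^(1/-0.108)
2Nf = 654.41705
Nf = 327.2


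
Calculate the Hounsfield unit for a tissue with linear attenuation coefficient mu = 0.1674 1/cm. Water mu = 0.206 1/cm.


HU = ((mu_tissue - mu_water) / mu_water) * 1000
HU = ((0.1674 - 0.206) / 0.206) * 1000
HU = -187.4


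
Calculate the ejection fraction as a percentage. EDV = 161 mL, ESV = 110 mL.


SV = EDV - ESV = 161 - 110 = 51 mL
EF = SV/EDV * 100 = 51/161 * 100
EF = 31.68%


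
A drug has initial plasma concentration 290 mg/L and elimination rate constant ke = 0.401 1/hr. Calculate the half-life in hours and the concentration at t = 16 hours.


t_half = ln(2) / ke = 0.693147 / 0.401 = 1.729 hr
C(t) = C0 * exp(-ke*t) = 290 * exp(-0.401*16)
C(16) = 0.4742 mg/L


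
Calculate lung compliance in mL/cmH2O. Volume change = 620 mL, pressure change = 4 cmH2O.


C = dV / dP
C = 620 / 4
C = 155 mL/cmH2O


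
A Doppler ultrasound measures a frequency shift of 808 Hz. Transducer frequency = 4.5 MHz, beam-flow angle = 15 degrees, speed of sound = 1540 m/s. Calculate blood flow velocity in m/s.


v = fd * c / (2 * f0 * cos(theta))
v = 808 * 1540 / (2 * 4.5000e+06 * cos(15))
v = 0.1431 m/s


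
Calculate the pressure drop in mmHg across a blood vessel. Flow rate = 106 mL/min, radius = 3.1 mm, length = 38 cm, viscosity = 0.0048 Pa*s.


dP = 8*mu*L*Q / (pi*r^4)
Q = 106 mL/min = 1.76667e-06 m^3/s
dP = 88.8533 Pa = 88.8533 / 133.322 mmHg = 0.6665 mmHg


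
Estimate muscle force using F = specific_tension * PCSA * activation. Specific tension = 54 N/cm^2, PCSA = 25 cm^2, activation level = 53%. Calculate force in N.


F = sigma * PCSA * activation
F = 54 * 25 * 0.53
F = 715.5 N


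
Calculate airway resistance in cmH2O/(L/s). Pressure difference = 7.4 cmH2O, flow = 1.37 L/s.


R = dP / flow
R = 7.4 / 1.37
R = 5.401 cmH2O/(L/s)


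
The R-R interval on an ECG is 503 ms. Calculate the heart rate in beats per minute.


HR = 60 / RR_interval(s)
RR = 503 ms = 0.503 s
HR = 60 / 0.503 = 119.3 bpm


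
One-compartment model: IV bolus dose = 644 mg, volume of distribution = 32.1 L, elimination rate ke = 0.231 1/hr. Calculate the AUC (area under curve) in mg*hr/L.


C0 = Dose/Vd = 644/32.1 = 20.0623 mg/L
AUC = C0/ke = 20.0623/0.231
AUC = 86.85 mg*hr/L


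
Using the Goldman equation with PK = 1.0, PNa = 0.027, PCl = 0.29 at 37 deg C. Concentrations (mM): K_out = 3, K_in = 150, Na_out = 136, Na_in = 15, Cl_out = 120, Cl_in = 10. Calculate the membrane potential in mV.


Vm = (RT/F)*ln((PK*Ko + PNa*Nao + PCl*Cli)/(PK*Ki + PNa*Nai + PCl*Clo))
Numer = 9.572, Denom = 185.205
Vm = -79.18 mV


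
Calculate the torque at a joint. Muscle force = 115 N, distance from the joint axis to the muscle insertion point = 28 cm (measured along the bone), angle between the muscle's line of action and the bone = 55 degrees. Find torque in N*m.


Torque = F * d * sin(theta)   (moment arm = d*sin(theta))
d = 28 cm = 0.28 m
Torque = 115 * 0.28 * sin(55)
Torque = 26.38 N*m


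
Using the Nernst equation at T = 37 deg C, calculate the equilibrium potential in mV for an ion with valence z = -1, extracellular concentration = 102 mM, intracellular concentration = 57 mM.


E = (RT/(zF)) * ln(C_out/C_in)
T = 37 + 273.15 = 310.15 K
E = (8.314 * 310.15 / (-1 * 96485)) * ln(102/57)
E = -15.55 mV


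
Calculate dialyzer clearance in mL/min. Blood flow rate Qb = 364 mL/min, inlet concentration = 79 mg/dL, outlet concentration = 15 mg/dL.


K = Qb * (Cb_in - Cb_out) / Cb_in
K = 364 * (79 - 15) / 79
K = 294.9 mL/min


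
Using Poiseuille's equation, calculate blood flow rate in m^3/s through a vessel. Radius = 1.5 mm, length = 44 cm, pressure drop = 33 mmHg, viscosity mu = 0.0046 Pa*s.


Q = pi*r^4*dP / (8*mu*L)
r = 0.0015 m, L = 0.44 m
dP = 33 mmHg = 4399.626 Pa
Q = 4.3215e-06 m^3/s


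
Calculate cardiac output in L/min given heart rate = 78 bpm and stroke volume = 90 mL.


CO = HR * SV
CO = 78 * 90 / 1000
CO = 7.02 L/min


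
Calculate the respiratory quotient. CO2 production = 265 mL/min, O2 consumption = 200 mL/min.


RQ = VCO2 / VO2
RQ = 265 / 200
RQ = 1.325


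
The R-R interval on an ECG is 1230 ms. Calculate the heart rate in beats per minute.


HR = 60 / RR_interval(s)
RR = 1230 ms = 1.23 s
HR = 60 / 1.23 = 48.78 bpm


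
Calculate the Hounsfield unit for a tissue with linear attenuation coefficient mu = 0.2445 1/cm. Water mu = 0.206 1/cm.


HU = ((mu_tissue - mu_water) / mu_water) * 1000
HU = ((0.2445 - 0.206) / 0.206) * 1000
HU = 186.9


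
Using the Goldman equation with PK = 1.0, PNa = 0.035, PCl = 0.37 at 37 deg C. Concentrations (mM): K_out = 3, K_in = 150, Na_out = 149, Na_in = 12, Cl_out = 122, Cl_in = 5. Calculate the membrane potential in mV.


Vm = (RT/F)*ln((PK*Ko + PNa*Nao + PCl*Cli)/(PK*Ki + PNa*Nai + PCl*Clo))
Numer = 10.065, Denom = 195.56
Vm = -79.29 mV


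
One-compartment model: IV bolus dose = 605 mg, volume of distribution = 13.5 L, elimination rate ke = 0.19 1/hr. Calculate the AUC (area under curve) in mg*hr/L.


C0 = Dose/Vd = 605/13.5 = 44.8148 mg/L
AUC = C0/ke = 44.8148/0.19
AUC = 235.9 mg*hr/L


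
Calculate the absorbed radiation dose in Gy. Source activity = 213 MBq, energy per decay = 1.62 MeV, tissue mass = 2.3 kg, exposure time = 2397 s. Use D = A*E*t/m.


A = 213 MBq = 2.1300e+08 Bq
E = 1.62 MeV = 2.59524e-13 J
D = A*E*t/m = 2.1300e+08*2.59524e-13*2397/2.3
D = 0.05761 Gy


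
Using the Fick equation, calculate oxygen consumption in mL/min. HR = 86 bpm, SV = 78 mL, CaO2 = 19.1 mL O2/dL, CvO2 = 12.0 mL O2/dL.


CO = HR*SV = 86*78/1000 = 6.708 L/min
a-v O2 diff = 19.1 - 12.0 = 7.1 mL/dL
VO2 = CO * (CaO2-CvO2) * 10 dL/L
VO2 = 6.708 * 7.1 * 10
VO2 = 476.3 mL/min


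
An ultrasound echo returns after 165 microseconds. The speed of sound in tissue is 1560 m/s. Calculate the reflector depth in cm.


depth = c * t / 2
t = 165 us = 1.6500e-04 s
depth = 1560 * 1.6500e-04 / 2
depth = 0.1287 m = 12.87 cm


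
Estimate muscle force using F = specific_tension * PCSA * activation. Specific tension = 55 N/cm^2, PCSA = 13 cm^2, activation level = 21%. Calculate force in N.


F = sigma * PCSA * activation
F = 55 * 13 * 0.21
F = 150.2 N


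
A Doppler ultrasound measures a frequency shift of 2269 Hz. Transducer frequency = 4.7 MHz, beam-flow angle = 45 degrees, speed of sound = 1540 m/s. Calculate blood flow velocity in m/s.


v = fd * c / (2 * f0 * cos(theta))
v = 2269 * 1540 / (2 * 4.7000e+06 * cos(45))
v = 0.5257 m/s


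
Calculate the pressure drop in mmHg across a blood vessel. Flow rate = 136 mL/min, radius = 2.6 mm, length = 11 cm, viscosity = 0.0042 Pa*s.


dP = 8*mu*L*Q / (pi*r^4)
Q = 136 mL/min = 2.26667e-06 m^3/s
dP = 58.3549 Pa = 58.3549 / 133.322 mmHg = 0.4377 mmHg


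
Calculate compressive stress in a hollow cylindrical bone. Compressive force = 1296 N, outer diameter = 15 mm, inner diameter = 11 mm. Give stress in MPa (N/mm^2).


A = pi*(r_o^2 - r_i^2)
r_o = 7.5 mm, r_i = 5.5 mm
A = 81.6814 mm^2
sigma = F/A = 1296 / 81.6814
sigma = 15.87 MPa


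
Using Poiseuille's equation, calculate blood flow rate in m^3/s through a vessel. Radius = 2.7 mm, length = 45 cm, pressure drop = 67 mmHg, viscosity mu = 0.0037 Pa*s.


Q = pi*r^4*dP / (8*mu*L)
r = 0.0027 m, L = 0.45 m
dP = 67 mmHg = 8932.574 Pa
Q = 1.1196e-04 m^3/s


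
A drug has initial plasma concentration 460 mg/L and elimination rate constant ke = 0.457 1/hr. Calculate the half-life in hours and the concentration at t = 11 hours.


t_half = ln(2) / ke = 0.693147 / 0.457 = 1.517 hr
C(t) = C0 * exp(-ke*t) = 460 * exp(-0.457*11)
C(11) = 3.017 mg/L


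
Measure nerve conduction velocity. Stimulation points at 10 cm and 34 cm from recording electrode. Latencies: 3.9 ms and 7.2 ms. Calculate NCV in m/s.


Distance = (34 - 10) / 100 = 0.24 m
dt = (7.2 - 3.9) / 1000 = 0.0033 s
NCV = dist / dt = 72.73 m/s


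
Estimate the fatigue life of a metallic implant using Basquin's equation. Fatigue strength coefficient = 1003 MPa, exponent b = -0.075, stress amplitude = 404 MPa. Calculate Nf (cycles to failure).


sigma_a = sigma_f' * (2Nf)^b
2Nf = (sigma_a/sigma_f')^(1/b)
2Nf = (404/1003)^(1/-0.075)
2Nf = 184329.24
Nf = 9.216e+04


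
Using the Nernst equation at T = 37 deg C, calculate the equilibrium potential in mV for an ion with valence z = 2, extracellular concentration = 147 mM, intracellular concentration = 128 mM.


E = (RT/(zF)) * ln(C_out/C_in)
T = 37 + 273.15 = 310.15 K
E = (8.314 * 310.15 / (2 * 96485)) * ln(147/128)
E = 1.849 mV


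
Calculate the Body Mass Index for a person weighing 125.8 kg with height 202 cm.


BMI = weight / height^2
height = 202 cm = 2.02 m
BMI = 125.8 / 2.02^2
BMI = 30.83 kg/m^2


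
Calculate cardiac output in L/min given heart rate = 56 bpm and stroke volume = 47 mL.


CO = HR * SV
CO = 56 * 47 / 1000
CO = 2.632 L/min


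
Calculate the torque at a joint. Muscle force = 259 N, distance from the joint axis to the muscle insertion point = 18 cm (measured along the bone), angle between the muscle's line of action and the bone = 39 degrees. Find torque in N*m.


Torque = F * d * sin(theta)   (moment arm = d*sin(theta))
d = 18 cm = 0.18 m
Torque = 259 * 0.18 * sin(39)
Torque = 29.34 N*m


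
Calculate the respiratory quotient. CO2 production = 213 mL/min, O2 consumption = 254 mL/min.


RQ = VCO2 / VO2
RQ = 213 / 254
RQ = 0.8386


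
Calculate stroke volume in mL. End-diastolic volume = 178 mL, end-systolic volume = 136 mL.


SV = EDV - ESV
SV = 178 - 136
SV = 42 mL


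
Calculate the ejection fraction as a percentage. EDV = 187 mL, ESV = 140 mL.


SV = EDV - ESV = 187 - 140 = 47 mL
EF = SV/EDV * 100 = 47/187 * 100
EF = 25.13%


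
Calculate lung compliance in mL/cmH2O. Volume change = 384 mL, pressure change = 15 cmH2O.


C = dV / dP
C = 384 / 15
C = 25.6 mL/cmH2O


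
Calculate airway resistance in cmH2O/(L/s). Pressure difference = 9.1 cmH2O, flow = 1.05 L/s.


R = dP / flow
R = 9.1 / 1.05
R = 8.667 cmH2O/(L/s)


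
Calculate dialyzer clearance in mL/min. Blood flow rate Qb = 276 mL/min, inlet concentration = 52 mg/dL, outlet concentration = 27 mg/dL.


K = Qb * (Cb_in - Cb_out) / Cb_in
K = 276 * (52 - 27) / 52
K = 132.7 mL/min


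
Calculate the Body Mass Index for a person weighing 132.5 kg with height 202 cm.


BMI = weight / height^2
height = 202 cm = 2.02 m
BMI = 132.5 / 2.02^2
BMI = 32.47 kg/m^2


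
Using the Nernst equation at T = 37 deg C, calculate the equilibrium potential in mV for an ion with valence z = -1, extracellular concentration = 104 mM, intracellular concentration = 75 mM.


E = (RT/(zF)) * ln(C_out/C_in)
T = 37 + 273.15 = 310.15 K
E = (8.314 * 310.15 / (-1 * 96485)) * ln(104/75)
E = -8.737 mV


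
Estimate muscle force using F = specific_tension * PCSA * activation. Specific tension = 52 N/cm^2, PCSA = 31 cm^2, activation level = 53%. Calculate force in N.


F = sigma * PCSA * activation
F = 52 * 31 * 0.53
F = 854.4 N


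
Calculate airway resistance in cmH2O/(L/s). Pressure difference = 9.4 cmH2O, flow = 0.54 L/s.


R = dP / flow
R = 9.4 / 0.54
R = 17.41 cmH2O/(L/s)


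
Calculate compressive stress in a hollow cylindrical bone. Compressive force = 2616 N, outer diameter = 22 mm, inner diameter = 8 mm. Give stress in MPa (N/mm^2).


A = pi*(r_o^2 - r_i^2)
r_o = 11 mm, r_i = 4 mm
A = 329.867 mm^2
sigma = F/A = 2616 / 329.867
sigma = 7.93 MPa


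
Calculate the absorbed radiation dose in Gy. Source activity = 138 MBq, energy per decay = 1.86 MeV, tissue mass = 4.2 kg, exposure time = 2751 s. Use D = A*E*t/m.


A = 138 MBq = 1.3800e+08 Bq
E = 1.86 MeV = 2.97972e-13 J
D = A*E*t/m = 1.3800e+08*2.97972e-13*2751/4.2
D = 0.02693 Gy


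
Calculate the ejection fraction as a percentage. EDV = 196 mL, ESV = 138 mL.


SV = EDV - ESV = 196 - 138 = 58 mL
EF = SV/EDV * 100 = 58/196 * 100
EF = 29.59%


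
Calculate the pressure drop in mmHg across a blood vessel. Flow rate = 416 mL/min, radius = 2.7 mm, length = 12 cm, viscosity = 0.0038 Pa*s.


dP = 8*mu*L*Q / (pi*r^4)
Q = 416 mL/min = 6.93333e-06 m^3/s
dP = 151.493 Pa = 151.493 / 133.322 mmHg = 1.136 mmHg


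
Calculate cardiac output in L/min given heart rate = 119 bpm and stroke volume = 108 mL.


CO = HR * SV
CO = 119 * 108 / 1000
CO = 12.85 L/min


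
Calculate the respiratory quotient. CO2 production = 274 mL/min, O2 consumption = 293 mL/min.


RQ = VCO2 / VO2
RQ = 274 / 293
RQ = 0.9352


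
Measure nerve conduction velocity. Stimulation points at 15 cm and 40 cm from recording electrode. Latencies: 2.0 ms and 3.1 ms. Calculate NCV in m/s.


Distance = (40 - 15) / 100 = 0.25 m
dt = (3.1 - 2.0) / 1000 = 0.0011 s
NCV = dist / dt = 227.3 m/s


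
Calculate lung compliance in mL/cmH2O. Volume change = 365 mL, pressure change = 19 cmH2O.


C = dV / dP
C = 365 / 19
C = 19.21 mL/cmH2O


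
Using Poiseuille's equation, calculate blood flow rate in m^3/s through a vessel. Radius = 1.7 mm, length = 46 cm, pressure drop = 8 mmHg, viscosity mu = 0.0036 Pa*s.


Q = pi*r^4*dP / (8*mu*L)
r = 0.0017 m, L = 0.46 m
dP = 8 mmHg = 1066.576 Pa
Q = 2.1125e-06 m^3/s


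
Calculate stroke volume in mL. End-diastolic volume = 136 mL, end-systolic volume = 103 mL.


SV = EDV - ESV
SV = 136 - 103
SV = 33 mL


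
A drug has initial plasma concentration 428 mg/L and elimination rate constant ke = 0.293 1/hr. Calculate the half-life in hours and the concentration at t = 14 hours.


t_half = ln(2) / ke = 0.693147 / 0.293 = 2.366 hr
C(t) = C0 * exp(-ke*t) = 428 * exp(-0.293*14)
C(14) = 7.079 mg/L


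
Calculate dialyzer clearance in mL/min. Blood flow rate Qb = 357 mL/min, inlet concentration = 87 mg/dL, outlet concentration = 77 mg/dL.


K = Qb * (Cb_in - Cb_out) / Cb_in
K = 357 * (87 - 77) / 87
K = 41.03 mL/min


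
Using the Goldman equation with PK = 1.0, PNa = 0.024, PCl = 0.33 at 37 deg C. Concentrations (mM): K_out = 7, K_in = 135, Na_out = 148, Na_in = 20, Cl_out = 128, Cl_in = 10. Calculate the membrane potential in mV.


Vm = (RT/F)*ln((PK*Ko + PNa*Nao + PCl*Cli)/(PK*Ki + PNa*Nai + PCl*Clo))
Numer = 13.852, Denom = 177.72
Vm = -68.2 mV


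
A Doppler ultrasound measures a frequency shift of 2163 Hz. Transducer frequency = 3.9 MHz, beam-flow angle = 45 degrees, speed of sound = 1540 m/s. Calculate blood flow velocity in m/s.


v = fd * c / (2 * f0 * cos(theta))
v = 2163 * 1540 / (2 * 3.9000e+06 * cos(45))
v = 0.6039 m/s


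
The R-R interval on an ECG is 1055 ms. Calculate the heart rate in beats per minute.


HR = 60 / RR_interval(s)
RR = 1055 ms = 1.055 s
HR = 60 / 1.055 = 56.87 bpm


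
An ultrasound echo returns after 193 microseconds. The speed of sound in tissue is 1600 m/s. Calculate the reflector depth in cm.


depth = c * t / 2
t = 193 us = 1.9300e-04 s
depth = 1600 * 1.9300e-04 / 2
depth = 0.1544 m = 15.44 cm


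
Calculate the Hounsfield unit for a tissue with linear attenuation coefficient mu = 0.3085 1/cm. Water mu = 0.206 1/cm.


HU = ((mu_tissue - mu_water) / mu_water) * 1000
HU = ((0.3085 - 0.206) / 0.206) * 1000
HU = 497.6


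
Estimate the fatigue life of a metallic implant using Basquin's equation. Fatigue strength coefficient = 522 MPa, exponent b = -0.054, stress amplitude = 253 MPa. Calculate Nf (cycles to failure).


sigma_a = sigma_f' * (2Nf)^b
2Nf = (sigma_a/sigma_f')^(1/b)
2Nf = (253/522)^(1/-0.054)
2Nf = 668343.4
Nf = 3.342e+05


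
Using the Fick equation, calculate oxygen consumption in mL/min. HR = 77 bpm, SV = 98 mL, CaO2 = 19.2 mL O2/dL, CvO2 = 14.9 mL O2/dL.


CO = HR*SV = 77*98/1000 = 7.546 L/min
a-v O2 diff = 19.2 - 14.9 = 4.3 mL/dL
VO2 = CO * (CaO2-CvO2) * 10 dL/L
VO2 = 7.546 * 4.3 * 10
VO2 = 324.5 mL/min


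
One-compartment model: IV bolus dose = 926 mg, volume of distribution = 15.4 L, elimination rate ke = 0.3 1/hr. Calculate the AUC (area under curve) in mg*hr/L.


C0 = Dose/Vd = 926/15.4 = 60.1299 mg/L
AUC = C0/ke = 60.1299/0.3
AUC = 200.4 mg*hr/L


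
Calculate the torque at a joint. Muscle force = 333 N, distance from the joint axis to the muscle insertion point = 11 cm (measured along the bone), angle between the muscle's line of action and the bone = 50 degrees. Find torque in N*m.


Torque = F * d * sin(theta)   (moment arm = d*sin(theta))
d = 11 cm = 0.11 m
Torque = 333 * 0.11 * sin(50)
Torque = 28.06 N*m


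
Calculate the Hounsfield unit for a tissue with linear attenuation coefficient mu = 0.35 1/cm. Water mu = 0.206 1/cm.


HU = ((mu_tissue - mu_water) / mu_water) * 1000
HU = ((0.35 - 0.206) / 0.206) * 1000
HU = 699


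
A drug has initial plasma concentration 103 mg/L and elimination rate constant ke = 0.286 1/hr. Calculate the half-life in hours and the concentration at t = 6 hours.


t_half = ln(2) / ke = 0.693147 / 0.286 = 2.424 hr
C(t) = C0 * exp(-ke*t) = 103 * exp(-0.286*6)
C(6) = 18.52 mg/L


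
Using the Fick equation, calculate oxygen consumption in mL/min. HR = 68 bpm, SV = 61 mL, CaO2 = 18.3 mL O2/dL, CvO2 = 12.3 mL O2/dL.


CO = HR*SV = 68*61/1000 = 4.148 L/min
a-v O2 diff = 18.3 - 12.3 = 6 mL/dL
VO2 = CO * (CaO2-CvO2) * 10 dL/L
VO2 = 4.148 * 6 * 10
VO2 = 248.9 mL/min


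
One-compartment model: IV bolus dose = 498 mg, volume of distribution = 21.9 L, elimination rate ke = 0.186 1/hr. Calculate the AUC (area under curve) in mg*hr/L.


C0 = Dose/Vd = 498/21.9 = 22.7397 mg/L
AUC = C0/ke = 22.7397/0.186
AUC = 122.3 mg*hr/L


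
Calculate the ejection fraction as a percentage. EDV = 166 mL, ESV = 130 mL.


SV = EDV - ESV = 166 - 130 = 36 mL
EF = SV/EDV * 100 = 36/166 * 100
EF = 21.69%


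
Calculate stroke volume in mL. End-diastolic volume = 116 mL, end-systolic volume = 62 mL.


SV = EDV - ESV
SV = 116 - 62
SV = 54 mL


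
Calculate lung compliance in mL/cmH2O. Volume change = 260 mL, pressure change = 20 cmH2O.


C = dV / dP
C = 260 / 20
C = 13 mL/cmH2O


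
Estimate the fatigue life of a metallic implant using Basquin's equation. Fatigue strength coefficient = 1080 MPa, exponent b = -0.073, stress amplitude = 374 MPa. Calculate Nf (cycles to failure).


sigma_a = sigma_f' * (2Nf)^b
2Nf = (sigma_a/sigma_f')^(1/b)
2Nf = (374/1080)^(1/-0.073)
2Nf = 2036730.7
Nf = 1.0184e+06


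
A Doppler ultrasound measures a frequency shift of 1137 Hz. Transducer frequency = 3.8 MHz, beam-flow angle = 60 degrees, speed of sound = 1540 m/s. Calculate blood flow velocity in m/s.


v = fd * c / (2 * f0 * cos(theta))
v = 1137 * 1540 / (2 * 3.8000e+06 * cos(60))
v = 0.4608 m/s


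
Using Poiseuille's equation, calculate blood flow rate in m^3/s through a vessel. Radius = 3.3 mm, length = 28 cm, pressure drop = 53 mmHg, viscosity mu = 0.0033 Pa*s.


Q = pi*r^4*dP / (8*mu*L)
r = 0.0033 m, L = 0.28 m
dP = 53 mmHg = 7066.066 Pa
Q = 3.5614e-04 m^3/s


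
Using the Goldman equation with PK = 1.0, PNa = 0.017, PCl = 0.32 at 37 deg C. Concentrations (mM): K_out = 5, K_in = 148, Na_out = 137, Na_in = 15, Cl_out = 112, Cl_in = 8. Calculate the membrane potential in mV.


Vm = (RT/F)*ln((PK*Ko + PNa*Nao + PCl*Cli)/(PK*Ki + PNa*Nai + PCl*Clo))
Numer = 9.889, Denom = 184.095
Vm = -78.15 mV


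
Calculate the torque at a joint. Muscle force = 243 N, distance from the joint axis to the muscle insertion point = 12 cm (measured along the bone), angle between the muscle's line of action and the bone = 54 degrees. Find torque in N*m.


Torque = F * d * sin(theta)   (moment arm = d*sin(theta))
d = 12 cm = 0.12 m
Torque = 243 * 0.12 * sin(54)
Torque = 23.59 N*m


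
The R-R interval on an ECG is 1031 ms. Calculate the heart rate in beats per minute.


HR = 60 / RR_interval(s)
RR = 1031 ms = 1.031 s
HR = 60 / 1.031 = 58.2 bpm


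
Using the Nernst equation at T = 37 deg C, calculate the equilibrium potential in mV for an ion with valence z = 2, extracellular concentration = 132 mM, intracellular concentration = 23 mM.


E = (RT/(zF)) * ln(C_out/C_in)
T = 37 + 273.15 = 310.15 K
E = (8.314 * 310.15 / (2 * 96485)) * ln(132/23)
E = 23.35 mV


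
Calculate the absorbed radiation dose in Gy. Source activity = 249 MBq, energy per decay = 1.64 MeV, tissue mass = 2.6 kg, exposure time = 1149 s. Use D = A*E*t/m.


A = 249 MBq = 2.4900e+08 Bq
E = 1.64 MeV = 2.62728e-13 J
D = A*E*t/m = 2.4900e+08*2.62728e-13*1149/2.6
D = 0.02891 Gy


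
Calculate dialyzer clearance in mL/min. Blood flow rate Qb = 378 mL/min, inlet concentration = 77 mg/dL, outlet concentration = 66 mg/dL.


K = Qb * (Cb_in - Cb_out) / Cb_in
K = 378 * (77 - 66) / 77
K = 54 mL/min


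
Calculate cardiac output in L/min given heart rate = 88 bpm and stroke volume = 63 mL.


CO = HR * SV
CO = 88 * 63 / 1000
CO = 5.544 L/min


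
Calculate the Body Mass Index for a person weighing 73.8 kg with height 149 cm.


BMI = weight / height^2
height = 149 cm = 1.49 m
BMI = 73.8 / 1.49^2
BMI = 33.24 kg/m^2


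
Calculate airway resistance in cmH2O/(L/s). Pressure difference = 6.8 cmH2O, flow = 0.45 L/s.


R = dP / flow
R = 6.8 / 0.45
R = 15.11 cmH2O/(L/s)


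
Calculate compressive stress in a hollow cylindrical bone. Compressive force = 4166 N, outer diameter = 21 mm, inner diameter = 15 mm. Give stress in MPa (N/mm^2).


A = pi*(r_o^2 - r_i^2)
r_o = 10.5 mm, r_i = 7.5 mm
A = 169.646 mm^2
sigma = F/A = 4166 / 169.646
sigma = 24.56 MPa


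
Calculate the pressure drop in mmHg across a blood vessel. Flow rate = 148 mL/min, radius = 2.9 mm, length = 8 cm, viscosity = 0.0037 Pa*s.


dP = 8*mu*L*Q / (pi*r^4)
Q = 148 mL/min = 2.46667e-06 m^3/s
dP = 26.2876 Pa = 26.2876 / 133.322 mmHg = 0.1972 mmHg


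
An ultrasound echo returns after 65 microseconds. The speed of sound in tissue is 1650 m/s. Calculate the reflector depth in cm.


depth = c * t / 2
t = 65 us = 6.5000e-05 s
depth = 1650 * 6.5000e-05 / 2
depth = 0.053625 m = 5.3625 cm


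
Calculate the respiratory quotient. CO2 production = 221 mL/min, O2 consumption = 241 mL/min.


RQ = VCO2 / VO2
RQ = 221 / 241
RQ = 0.917


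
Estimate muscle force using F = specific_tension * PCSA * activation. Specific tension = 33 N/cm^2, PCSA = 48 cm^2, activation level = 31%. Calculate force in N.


F = sigma * PCSA * activation
F = 33 * 48 * 0.31
F = 491 N


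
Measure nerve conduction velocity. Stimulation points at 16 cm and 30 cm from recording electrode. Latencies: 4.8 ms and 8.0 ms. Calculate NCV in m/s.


Distance = (30 - 16) / 100 = 0.14 m
dt = (8.0 - 4.8) / 1000 = 0.0032 s
NCV = dist / dt = 43.75 m/s


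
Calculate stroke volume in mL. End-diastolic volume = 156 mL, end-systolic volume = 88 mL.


SV = EDV - ESV
SV = 156 - 88
SV = 68 mL


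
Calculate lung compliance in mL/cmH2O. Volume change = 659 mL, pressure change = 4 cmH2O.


C = dV / dP
C = 659 / 4
C = 164.8 mL/cmH2O


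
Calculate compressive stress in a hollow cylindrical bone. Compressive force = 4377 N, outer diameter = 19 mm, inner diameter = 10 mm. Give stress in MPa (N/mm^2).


A = pi*(r_o^2 - r_i^2)
r_o = 9.5 mm, r_i = 5 mm
A = 204.989 mm^2
sigma = F/A = 4377 / 204.989
sigma = 21.35 MPa


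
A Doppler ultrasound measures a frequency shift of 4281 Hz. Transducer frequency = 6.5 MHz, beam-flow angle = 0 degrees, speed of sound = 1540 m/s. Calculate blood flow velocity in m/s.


v = fd * c / (2 * f0 * cos(theta))
v = 4281 * 1540 / (2 * 6.5000e+06 * cos(0))
v = 0.5071 m/s


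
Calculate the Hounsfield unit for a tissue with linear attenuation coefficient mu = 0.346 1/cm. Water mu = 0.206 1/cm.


HU = ((mu_tissue - mu_water) / mu_water) * 1000
HU = ((0.346 - 0.206) / 0.206) * 1000
HU = 679.6


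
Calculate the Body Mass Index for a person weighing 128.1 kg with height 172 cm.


BMI = weight / height^2
height = 172 cm = 1.72 m
BMI = 128.1 / 1.72^2
BMI = 43.3 kg/m^2


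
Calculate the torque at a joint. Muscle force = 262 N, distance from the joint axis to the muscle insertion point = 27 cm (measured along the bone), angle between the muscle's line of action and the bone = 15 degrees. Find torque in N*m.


Torque = F * d * sin(theta)   (moment arm = d*sin(theta))
d = 27 cm = 0.27 m
Torque = 262 * 0.27 * sin(15)
Torque = 18.31 N*m


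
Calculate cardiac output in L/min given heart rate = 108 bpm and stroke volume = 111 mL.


CO = HR * SV
CO = 108 * 111 / 1000
CO = 11.99 L/min


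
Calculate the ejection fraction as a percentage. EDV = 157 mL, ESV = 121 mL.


SV = EDV - ESV = 157 - 121 = 36 mL
EF = SV/EDV * 100 = 36/157 * 100
EF = 22.93%


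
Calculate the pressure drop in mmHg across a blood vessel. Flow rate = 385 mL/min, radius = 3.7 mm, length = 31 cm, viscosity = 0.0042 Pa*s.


dP = 8*mu*L*Q / (pi*r^4)
Q = 385 mL/min = 6.41667e-06 m^3/s
dP = 113.515 Pa = 113.515 / 133.322 mmHg = 0.8514 mmHg


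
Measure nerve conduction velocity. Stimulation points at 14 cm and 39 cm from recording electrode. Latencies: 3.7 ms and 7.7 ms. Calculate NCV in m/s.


Distance = (39 - 14) / 100 = 0.25 m
dt = (7.7 - 3.7) / 1000 = 0.004 s
NCV = dist / dt = 62.5 m/s


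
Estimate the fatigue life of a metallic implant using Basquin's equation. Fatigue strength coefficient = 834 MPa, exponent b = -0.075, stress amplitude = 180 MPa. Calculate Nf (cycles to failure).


sigma_a = sigma_f' * (2Nf)^b
2Nf = (sigma_a/sigma_f')^(1/b)
2Nf = (180/834)^(1/-0.075)
2Nf = 7.5610238e+08
Nf = 3.7805e+08


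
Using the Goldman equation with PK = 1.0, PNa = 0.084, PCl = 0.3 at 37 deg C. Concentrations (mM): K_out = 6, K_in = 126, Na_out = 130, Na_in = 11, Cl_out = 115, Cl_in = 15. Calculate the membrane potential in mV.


Vm = (RT/F)*ln((PK*Ko + PNa*Nao + PCl*Cli)/(PK*Ki + PNa*Nai + PCl*Clo))
Numer = 21.42, Denom = 161.424
Vm = -53.98 mV


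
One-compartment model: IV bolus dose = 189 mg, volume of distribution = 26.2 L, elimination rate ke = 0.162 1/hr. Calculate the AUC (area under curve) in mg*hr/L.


C0 = Dose/Vd = 189/26.2 = 7.21374 mg/L
AUC = C0/ke = 7.21374/0.162
AUC = 44.53 mg*hr/L


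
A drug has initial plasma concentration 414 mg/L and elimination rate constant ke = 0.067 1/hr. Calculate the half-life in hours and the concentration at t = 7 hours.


t_half = ln(2) / ke = 0.693147 / 0.067 = 10.35 hr
C(t) = C0 * exp(-ke*t) = 414 * exp(-0.067*7)
C(7) = 259 mg/L


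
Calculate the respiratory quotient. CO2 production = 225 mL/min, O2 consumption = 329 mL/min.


RQ = VCO2 / VO2
RQ = 225 / 329
RQ = 0.6839


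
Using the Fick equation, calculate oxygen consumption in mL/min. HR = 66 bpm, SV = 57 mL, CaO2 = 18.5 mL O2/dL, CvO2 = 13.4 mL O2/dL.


CO = HR*SV = 66*57/1000 = 3.762 L/min
a-v O2 diff = 18.5 - 13.4 = 5.1 mL/dL
VO2 = CO * (CaO2-CvO2) * 10 dL/L
VO2 = 3.762 * 5.1 * 10
VO2 = 191.9 mL/min


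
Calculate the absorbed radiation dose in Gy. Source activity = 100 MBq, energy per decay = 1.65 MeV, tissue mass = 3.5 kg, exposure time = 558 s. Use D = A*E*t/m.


A = 100 MBq = 1.0000e+08 Bq
E = 1.65 MeV = 2.6433e-13 J
D = A*E*t/m = 1.0000e+08*2.6433e-13*558/3.5
D = 0.004214 Gy


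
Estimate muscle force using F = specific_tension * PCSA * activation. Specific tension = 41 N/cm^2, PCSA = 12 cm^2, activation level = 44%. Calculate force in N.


F = sigma * PCSA * activation
F = 41 * 12 * 0.44
F = 216.5 N


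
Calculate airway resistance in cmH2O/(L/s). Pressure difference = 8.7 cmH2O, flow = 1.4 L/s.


R = dP / flow
R = 8.7 / 1.4
R = 6.214 cmH2O/(L/s)
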